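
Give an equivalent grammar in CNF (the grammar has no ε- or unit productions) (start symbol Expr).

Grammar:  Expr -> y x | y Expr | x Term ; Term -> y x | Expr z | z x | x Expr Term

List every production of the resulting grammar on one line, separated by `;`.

Introduce a nonterminal for each terminal appearing in a rule of length ≥ 2: X1 → y, X2 → x, X3 → z.
Binarize each right-hand side of length ≥ 3 by chaining fresh nonterminals (Y1, Y2, …): affected rules were Term → X2 Expr Term.

Expr -> X1 X2 | X1 Expr | X2 Term; Term -> X1 X2 | Expr X3 | X3 X2 | X2 Y1; X1 -> y; X2 -> x; X3 -> z; Y1 -> Expr Term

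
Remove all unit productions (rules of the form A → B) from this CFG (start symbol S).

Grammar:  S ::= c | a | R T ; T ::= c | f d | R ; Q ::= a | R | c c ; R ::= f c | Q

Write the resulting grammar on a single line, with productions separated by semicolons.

Unit pairs: Q ⇒* {R}; R ⇒* {Q}; T ⇒* {Q, R}.
For each unit pair (A, B), copy every non-unit production of B to A, then drop all unit productions.

S ::= c | a | R T; T ::= a | c c | f c | c | f d; Q ::= f c | a | c c; R ::= a | c c | f c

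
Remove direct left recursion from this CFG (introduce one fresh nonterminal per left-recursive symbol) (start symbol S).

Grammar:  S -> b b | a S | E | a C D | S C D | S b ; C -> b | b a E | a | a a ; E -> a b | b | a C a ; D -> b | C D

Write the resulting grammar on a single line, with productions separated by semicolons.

Left recursion appears on S.
For S: α = {C D, b}, β = {b b, a S, E, a C D}. Rewrite as S → β S' and S' → α S' | ε.

S -> b b S' | a S S' | E S' | a C D S'; C -> b | b a E | a | a a; E -> a b | b | a C a; D -> b | C D; S' -> C D S' | b S' | ε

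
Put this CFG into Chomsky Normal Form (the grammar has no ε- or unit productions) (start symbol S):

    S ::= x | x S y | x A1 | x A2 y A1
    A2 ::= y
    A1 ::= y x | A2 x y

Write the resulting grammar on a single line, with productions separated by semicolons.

Introduce a nonterminal for each terminal appearing in a rule of length ≥ 2: X1 → x, X2 → y.
Binarize each right-hand side of length ≥ 3 by chaining fresh nonterminals (Y1, Y2, …): affected rules were S → X1 S X2; S → X1 A2 X2 A1; A1 → A2 X1 X2.

S ::= x | X1 Y1 | X1 A1 | X1 Y2; A2 ::= y; A1 ::= X2 X1 | A2 Y4; X1 ::= x; X2 ::= y; Y1 ::= S X2; Y2 ::= A2 Y3; Y3 ::= X2 A1; Y4 ::= X1 X2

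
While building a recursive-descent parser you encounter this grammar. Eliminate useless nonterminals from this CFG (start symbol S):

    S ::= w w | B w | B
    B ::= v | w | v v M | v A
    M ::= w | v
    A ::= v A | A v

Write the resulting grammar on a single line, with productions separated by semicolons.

S ::= w w | B w | B; B ::= v | w | v v M; M ::= w | v

Generating nonterminals: {B, M, S}.
Reachable from S after that: {B, M, S}.
Removed useless symbols: {A} and every production mentioning them.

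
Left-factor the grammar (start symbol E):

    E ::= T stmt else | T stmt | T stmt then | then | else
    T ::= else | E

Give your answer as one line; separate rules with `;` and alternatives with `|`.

E ::= then | else | T stmt E'; T ::= else | E; E' ::= else | ε | then

E has alternatives sharing prefix 'T stmt': factor to E → T stmt E' with E' → else | ε | then.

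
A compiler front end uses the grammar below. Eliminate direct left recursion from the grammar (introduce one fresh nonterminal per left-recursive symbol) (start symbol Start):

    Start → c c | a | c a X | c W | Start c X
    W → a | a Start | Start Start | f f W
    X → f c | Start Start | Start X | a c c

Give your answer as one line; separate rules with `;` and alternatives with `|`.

Left recursion appears on Start.
For Start: α = {c X}, β = {c c, a, c a X, c W}. Rewrite as Start → β Start1 and Start1 → α Start1 | ε.

Start → c c Start1 | a Start1 | c a X Start1 | c W Start1; W → a | a Start | Start Start | f f W; X → f c | Start Start | Start X | a c c; Start1 → c X Start1 | ε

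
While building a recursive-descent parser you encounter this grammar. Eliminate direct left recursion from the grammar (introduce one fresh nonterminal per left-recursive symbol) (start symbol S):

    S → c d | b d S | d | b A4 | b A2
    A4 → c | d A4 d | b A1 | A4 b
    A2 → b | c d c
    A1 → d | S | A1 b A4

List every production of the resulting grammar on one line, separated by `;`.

Left recursion appears on A4, A1.
For A4: α = {b}, β = {c, d A4 d, b A1}. Rewrite as A4 → β A4' and A4' → α A4' | ε.
For A1: α = {b A4}, β = {d, S}. Rewrite as A1 → β A1' and A1' → α A1' | ε.

S → c d | b d S | d | b A4 | b A2; A4 → c A4' | d A4 d A4' | b A1 A4'; A2 → b | c d c; A1 → d A1' | S A1'; A4' → b A4' | eps; A1' → b A4 A1' | eps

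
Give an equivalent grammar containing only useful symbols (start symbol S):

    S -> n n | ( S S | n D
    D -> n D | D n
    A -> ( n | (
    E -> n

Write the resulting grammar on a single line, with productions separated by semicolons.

Generating nonterminals: {A, E, S}.
Reachable from S after that: {S}.
Removed useless symbols: {A, D, E} and every production mentioning them.

S -> n n | ( S S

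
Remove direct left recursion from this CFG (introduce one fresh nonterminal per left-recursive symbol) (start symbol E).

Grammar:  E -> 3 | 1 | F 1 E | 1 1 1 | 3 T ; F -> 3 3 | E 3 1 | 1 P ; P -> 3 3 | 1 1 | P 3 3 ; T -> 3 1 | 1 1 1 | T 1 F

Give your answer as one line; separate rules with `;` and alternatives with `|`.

E -> 3 | 1 | F 1 E | 1 1 1 | 3 T; F -> 3 3 | E 3 1 | 1 P; P -> 3 3 P' | 1 1 P'; T -> 3 1 T' | 1 1 1 T'; P' -> 3 3 P' | ε; T' -> 1 F T' | ε

Left recursion appears on P, T.
For P: α = {3 3}, β = {3 3, 1 1}. Rewrite as P → β P' and P' → α P' | ε.
For T: α = {1 F}, β = {3 1, 1 1 1}. Rewrite as T → β T' and T' → α T' | ε.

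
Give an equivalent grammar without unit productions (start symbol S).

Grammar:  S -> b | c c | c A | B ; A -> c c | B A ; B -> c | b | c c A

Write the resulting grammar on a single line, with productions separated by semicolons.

Unit pairs: S ⇒* {B}.
For each unit pair (A, B), copy every non-unit production of B to A, then drop all unit productions.

S -> c | b | c c A | c c | c A; A -> c c | B A; B -> c | b | c c A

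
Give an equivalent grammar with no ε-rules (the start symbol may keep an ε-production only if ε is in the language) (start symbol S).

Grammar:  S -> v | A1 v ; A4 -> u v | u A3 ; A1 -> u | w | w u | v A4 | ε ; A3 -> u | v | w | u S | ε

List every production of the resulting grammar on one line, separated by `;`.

S -> v | A1 v; A4 -> u v | u A3 | u; A1 -> u | w | w u | v A4; A3 -> u | v | w | u S

Nullable set = {A1, A3}.
ε ∉ L(G), so no ε-production is kept.
Expand every rule over subsets of its nullable positions: A4 → u A3 gives u A3 | u.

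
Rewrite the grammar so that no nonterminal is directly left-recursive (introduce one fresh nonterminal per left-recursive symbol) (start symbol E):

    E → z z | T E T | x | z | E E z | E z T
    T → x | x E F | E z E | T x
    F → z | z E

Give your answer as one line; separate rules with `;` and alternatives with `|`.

E → z z E' | T E T E' | x E' | z E'; T → x T' | x E F T' | E z E T'; F → z | z E; E' → E z E' | z T E' | ε; T' → x T' | ε

E, T are directly left-recursive.
For E: α = {E z, z T}, β = {z z, T E T, x, z}. Rewrite as E → β E' and E' → α E' | ε.
For T: α = {x}, β = {x, x E F, E z E}. Rewrite as T → β T' and T' → α T' | ε.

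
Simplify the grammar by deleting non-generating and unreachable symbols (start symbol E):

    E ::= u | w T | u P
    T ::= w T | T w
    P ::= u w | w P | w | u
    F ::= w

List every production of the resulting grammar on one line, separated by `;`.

Generating nonterminals: {E, F, P}.
Reachable from E after that: {E, P}.
Removed useless symbols: {F, T} and every production mentioning them.

E ::= u | u P; P ::= u w | w P | w | u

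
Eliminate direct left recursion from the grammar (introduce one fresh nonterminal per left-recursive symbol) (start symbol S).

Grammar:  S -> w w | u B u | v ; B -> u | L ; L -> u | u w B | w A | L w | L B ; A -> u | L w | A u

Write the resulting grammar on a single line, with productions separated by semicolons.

S -> w w | u B u | v; B -> u | L; L -> u L' | u w B L' | w A L'; A -> u A' | L w A'; L' -> w L' | B L' | ε; A' -> u A' | ε

Left recursion appears on L, A.
For L: α = {w, B}, β = {u, u w B, w A}. Rewrite as L → β L' and L' → α L' | ε.
For A: α = {u}, β = {u, L w}. Rewrite as A → β A' and A' → α A' | ε.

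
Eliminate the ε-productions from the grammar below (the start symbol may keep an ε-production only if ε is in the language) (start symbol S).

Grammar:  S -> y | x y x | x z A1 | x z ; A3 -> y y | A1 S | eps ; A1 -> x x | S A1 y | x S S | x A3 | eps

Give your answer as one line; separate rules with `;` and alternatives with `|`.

Nullable set = {A1, A3}.
ε ∉ L(G), so no ε-production is kept.
Expand every rule over subsets of its nullable positions: S → x z A1 gives x z A1 | x z. A3 → A1 S gives A1 S | S. A1 → S A1 y gives S A1 y | S y. A1 → x A3 gives x A3 | x.

S -> y | x y x | x z A1 | x z; A3 -> y y | A1 S | S; A1 -> x x | S A1 y | S y | x S S | x A3 | x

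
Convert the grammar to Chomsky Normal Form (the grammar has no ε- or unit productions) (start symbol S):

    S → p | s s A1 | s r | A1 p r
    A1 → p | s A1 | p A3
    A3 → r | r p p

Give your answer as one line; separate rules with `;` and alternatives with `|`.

Introduce a nonterminal for each terminal appearing in a rule of length ≥ 2: X1 → s, X2 → r, X3 → p.
Binarize each right-hand side of length ≥ 3 by chaining fresh nonterminals (Y1, Y2, …): affected rules were S → X1 X1 A1; S → A1 X3 X2; A3 → X2 X3 X3.

S → p | X1 Y1 | X1 X2 | A1 Y2; A1 → p | X1 A1 | X3 A3; A3 → r | X2 Y3; X1 → s; X2 → r; X3 → p; Y1 → X1 A1; Y2 → X3 X2; Y3 → X3 X3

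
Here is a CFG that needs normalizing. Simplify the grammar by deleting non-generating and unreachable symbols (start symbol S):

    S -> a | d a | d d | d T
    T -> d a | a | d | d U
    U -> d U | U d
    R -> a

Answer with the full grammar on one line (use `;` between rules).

S -> a | d a | d d | d T; T -> d a | a | d

Generating nonterminals: {R, S, T}.
Reachable from S after that: {S, T}.
Removed useless symbols: {R, U} and every production mentioning them.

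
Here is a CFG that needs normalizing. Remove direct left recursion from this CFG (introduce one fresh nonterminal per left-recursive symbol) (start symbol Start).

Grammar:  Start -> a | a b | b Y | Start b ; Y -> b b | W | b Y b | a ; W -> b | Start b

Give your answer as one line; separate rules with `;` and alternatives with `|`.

Directly left-recursive nonterminal: Start.
For Start: α = {b}, β = {a, a b, b Y}. Rewrite as Start → β Start1 and Start1 → α Start1 | ε.

Start -> a Start1 | a b Start1 | b Y Start1; Y -> b b | W | b Y b | a; W -> b | Start b; Start1 -> b Start1 | ε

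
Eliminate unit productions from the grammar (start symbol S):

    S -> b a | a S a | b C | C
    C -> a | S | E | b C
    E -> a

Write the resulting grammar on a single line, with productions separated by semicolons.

S -> a | b C | b a | a S a; C -> a | b C | b a | a S a; E -> a

Unit pairs: C ⇒* {E, S}; S ⇒* {C, E}.
Replace each nonterminal's rules with the union of the non-unit rules of every nonterminal it unit-derives.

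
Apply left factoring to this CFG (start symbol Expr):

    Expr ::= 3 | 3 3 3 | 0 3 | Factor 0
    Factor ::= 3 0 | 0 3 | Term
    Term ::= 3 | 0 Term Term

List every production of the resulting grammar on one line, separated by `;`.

Expr has alternatives sharing prefix '3': factor to Expr → 3 Expr1 with Expr1 → ε | 3 3.

Expr ::= 0 3 | Factor 0 | 3 Expr1; Factor ::= 3 0 | 0 3 | Term; Term ::= 3 | 0 Term Term; Expr1 ::= epsilon | 3 3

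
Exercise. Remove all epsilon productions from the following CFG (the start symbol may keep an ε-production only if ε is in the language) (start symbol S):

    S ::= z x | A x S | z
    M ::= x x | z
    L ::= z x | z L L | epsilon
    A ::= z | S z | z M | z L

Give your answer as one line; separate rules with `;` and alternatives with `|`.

The nullable symbols are {L}.
ε ∉ L(G), so no ε-production is kept.
Expand every rule over subsets of its nullable positions: L → z L L gives z L L | z L | z.

S ::= z x | A x S | z; M ::= x x | z; L ::= z x | z L L | z L | z; A ::= z | S z | z M | z L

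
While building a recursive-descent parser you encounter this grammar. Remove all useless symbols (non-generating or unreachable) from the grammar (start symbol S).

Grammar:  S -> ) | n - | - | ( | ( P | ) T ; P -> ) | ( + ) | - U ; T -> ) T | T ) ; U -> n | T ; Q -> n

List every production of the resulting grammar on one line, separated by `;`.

S -> ) | n - | - | ( | ( P; P -> ) | ( + ) | - U; U -> n

Generating nonterminals: {P, Q, S, U}.
Reachable from S after that: {P, S, U}.
Removed useless symbols: {Q, T} and every production mentioning them.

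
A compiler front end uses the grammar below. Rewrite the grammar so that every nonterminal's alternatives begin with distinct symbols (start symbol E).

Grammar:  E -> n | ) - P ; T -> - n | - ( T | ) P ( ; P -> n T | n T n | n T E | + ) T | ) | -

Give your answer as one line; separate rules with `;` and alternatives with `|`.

E -> n | ) - P; T -> ) P ( | - T'; P -> + ) T | ) | - | n T P'; T' -> n | ( T; P' -> ε | n | E

T has alternatives sharing prefix '-': factor to T → - T' with T' → n | ( T.
P has alternatives sharing prefix 'n T': factor to P → n T P' with P' → ε | n | E.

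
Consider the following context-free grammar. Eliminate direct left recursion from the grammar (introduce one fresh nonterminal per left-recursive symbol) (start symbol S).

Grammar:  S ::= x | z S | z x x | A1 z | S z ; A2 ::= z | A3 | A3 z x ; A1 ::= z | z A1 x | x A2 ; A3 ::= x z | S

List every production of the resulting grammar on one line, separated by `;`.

S ::= x S' | z S S' | z x x S' | A1 z S'; A2 ::= z | A3 | A3 z x; A1 ::= z | z A1 x | x A2; A3 ::= x z | S; S' ::= z S' | ε

S is directly left-recursive.
For S: α = {z}, β = {x, z S, z x x, A1 z}. Rewrite as S → β S' and S' → α S' | ε.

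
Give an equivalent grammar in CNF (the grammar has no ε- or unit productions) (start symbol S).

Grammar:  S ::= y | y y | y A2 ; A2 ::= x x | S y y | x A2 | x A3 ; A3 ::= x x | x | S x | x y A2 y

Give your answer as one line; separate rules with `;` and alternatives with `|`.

S ::= y | X1 X1 | X1 A2; A2 ::= X2 X2 | S Y1 | X2 A2 | X2 A3; A3 ::= X2 X2 | x | S X2 | X2 Y2; X1 ::= y; X2 ::= x; Y1 ::= X1 X1; Y2 ::= X1 Y3; Y3 ::= A2 X1

Introduce a nonterminal for each terminal appearing in a rule of length ≥ 2: X1 → y, X2 → x.
Binarize each right-hand side of length ≥ 3 by chaining fresh nonterminals (Y1, Y2, …): affected rules were A2 → S X1 X1; A3 → X2 X1 A2 X1.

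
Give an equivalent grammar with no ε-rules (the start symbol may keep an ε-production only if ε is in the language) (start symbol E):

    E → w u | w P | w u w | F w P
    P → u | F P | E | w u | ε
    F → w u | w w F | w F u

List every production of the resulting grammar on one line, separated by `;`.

Nullable set = {P}.
ε ∉ L(G), so no ε-production is kept.
For each production, add variants omitting each subset of nullable occurrences: E → w P gives w P | w. E → F w P gives F w P | F w. P → F P gives F P | F.

E → w u | w P | w | w u w | F w P | F w; P → u | F P | F | E | w u; F → w u | w w F | w F u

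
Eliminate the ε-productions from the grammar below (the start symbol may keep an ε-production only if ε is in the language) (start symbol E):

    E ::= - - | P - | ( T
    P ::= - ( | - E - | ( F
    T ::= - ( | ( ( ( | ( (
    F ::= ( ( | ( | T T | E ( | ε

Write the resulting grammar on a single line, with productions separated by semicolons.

Nullable nonterminals: {F}.
ε ∉ L(G), so no ε-production is kept.
For each production, add variants omitting each subset of nullable occurrences: P → ( F gives ( F | (.

E ::= - - | P - | ( T; P ::= - ( | - E - | ( F | (; T ::= - ( | ( ( ( | ( (; F ::= ( ( | ( | T T | E (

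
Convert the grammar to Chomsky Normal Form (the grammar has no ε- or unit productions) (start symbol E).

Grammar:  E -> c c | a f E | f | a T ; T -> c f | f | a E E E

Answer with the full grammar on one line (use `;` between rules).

Introduce a nonterminal for each terminal appearing in a rule of length ≥ 2: X1 → c, X2 → a, X3 → f.
Binarize each right-hand side of length ≥ 3 by chaining fresh nonterminals (Y1, Y2, …): affected rules were E → X2 X3 E; T → X2 E E E.

E -> X1 X1 | X2 Y1 | f | X2 T; T -> X1 X3 | f | X2 Y2; X1 -> c; X2 -> a; X3 -> f; Y1 -> X3 E; Y2 -> E Y3; Y3 -> E E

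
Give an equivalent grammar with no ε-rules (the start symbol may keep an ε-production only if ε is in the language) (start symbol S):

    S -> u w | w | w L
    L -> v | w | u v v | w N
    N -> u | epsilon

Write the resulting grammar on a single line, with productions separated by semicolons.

Nullable nonterminals: {N}.
ε ∉ L(G), so no ε-production is kept.

S -> u w | w | w L; L -> v | w | u v v | w N; N -> u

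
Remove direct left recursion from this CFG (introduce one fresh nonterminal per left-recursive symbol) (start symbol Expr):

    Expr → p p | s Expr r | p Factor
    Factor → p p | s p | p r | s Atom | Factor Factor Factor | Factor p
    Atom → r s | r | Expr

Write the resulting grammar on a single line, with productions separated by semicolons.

Factor is directly left-recursive.
For Factor: α = {Factor Factor, p}, β = {p p, s p, p r, s Atom}. Rewrite as Factor → β Factor1 and Factor1 → α Factor1 | ε.

Expr → p p | s Expr r | p Factor; Factor → p p Factor1 | s p Factor1 | p r Factor1 | s Atom Factor1; Atom → r s | r | Expr; Factor1 → Factor Factor Factor1 | p Factor1 | ε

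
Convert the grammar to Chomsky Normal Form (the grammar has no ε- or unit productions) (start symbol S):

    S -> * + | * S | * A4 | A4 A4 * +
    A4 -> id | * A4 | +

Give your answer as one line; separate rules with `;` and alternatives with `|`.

S -> X1 X2 | X1 S | X1 A4 | A4 Y1; A4 -> id | X1 A4 | +; X1 -> *; X2 -> +; Y1 -> A4 Y2; Y2 -> X1 X2

Introduce a nonterminal for each terminal appearing in a rule of length ≥ 2: X1 → *, X2 → +.
Binarize each right-hand side of length ≥ 3 by chaining fresh nonterminals (Y1, Y2, …): affected rules were S → A4 A4 X1 X2.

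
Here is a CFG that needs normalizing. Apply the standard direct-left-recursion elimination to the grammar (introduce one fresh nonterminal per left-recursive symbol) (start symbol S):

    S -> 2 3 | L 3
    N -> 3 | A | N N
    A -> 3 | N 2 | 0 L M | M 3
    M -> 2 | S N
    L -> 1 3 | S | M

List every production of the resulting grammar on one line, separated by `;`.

S -> 2 3 | L 3; N -> 3 N' | A N'; A -> 3 | N 2 | 0 L M | M 3; M -> 2 | S N; L -> 1 3 | S | M; N' -> N N' | ε

N is directly left-recursive.
For N: α = {N}, β = {3, A}. Rewrite as N → β N' and N' → α N' | ε.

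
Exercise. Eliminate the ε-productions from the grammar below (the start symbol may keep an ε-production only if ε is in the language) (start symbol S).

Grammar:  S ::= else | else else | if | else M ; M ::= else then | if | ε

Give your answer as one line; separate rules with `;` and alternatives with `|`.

Nullable nonterminals: {M}.
ε ∉ L(G), so no ε-production is kept.

S ::= else | else else | if | else M; M ::= else then | if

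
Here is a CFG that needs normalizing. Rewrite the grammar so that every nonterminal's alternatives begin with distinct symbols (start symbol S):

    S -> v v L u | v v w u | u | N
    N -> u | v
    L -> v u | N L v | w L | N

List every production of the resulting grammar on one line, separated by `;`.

S -> u | N | v v S'; N -> u | v; L -> v u | w L | N L'; S' -> L u | w u; L' -> L v | ε

S has alternatives sharing prefix 'v v': factor to S → v v S' with S' → L u | w u.
L has alternatives sharing prefix 'N': factor to L → N L' with L' → L v | ε.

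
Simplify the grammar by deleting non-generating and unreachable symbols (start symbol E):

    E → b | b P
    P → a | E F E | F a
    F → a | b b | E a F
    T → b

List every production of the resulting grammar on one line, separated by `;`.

Generating nonterminals: {E, F, P, T}.
Reachable from E after that: {E, F, P}.
Removed useless symbols: {T} and every production mentioning them.

E → b | b P; P → a | E F E | F a; F → a | b b | E a F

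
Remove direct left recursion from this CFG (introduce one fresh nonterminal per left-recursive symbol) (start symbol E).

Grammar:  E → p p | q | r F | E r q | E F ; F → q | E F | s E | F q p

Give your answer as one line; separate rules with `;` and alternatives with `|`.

E → p p E' | q E' | r F E'; F → q F' | E F F' | s E F'; E' → r q E' | F E' | ε; F' → q p F' | ε

Directly left-recursive nonterminals: E, F.
For E: α = {r q, F}, β = {p p, q, r F}. Rewrite as E → β E' and E' → α E' | ε.
For F: α = {q p}, β = {q, E F, s E}. Rewrite as F → β F' and F' → α F' | ε.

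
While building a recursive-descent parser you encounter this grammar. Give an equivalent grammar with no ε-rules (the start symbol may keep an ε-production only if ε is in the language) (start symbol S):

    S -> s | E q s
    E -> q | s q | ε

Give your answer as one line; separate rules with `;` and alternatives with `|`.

Nullable set = {E}.
ε ∉ L(G), so no ε-production is kept.
Expand every rule over subsets of its nullable positions: S → E q s gives E q s | q s.

S -> s | E q s | q s; E -> q | s q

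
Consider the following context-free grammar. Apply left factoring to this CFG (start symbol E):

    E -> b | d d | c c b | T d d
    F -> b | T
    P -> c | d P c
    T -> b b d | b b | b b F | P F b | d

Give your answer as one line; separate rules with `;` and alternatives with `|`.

T has alternatives sharing prefix 'b b': factor to T → b b T' with T' → d | ε | F.

E -> b | d d | c c b | T d d; F -> b | T; P -> c | d P c; T -> P F b | d | b b T'; T' -> d | ε | F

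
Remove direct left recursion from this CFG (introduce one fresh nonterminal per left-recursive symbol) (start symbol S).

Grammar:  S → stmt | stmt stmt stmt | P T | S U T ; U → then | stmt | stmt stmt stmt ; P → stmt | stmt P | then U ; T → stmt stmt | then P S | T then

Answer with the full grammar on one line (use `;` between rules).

S → stmt S' | stmt stmt stmt S' | P T S'; U → then | stmt | stmt stmt stmt; P → stmt | stmt P | then U; T → stmt stmt T' | then P S T'; S' → U T S' | ε; T' → then T' | ε

S, T are directly left-recursive.
For S: α = {U T}, β = {stmt, stmt stmt stmt, P T}. Rewrite as S → β S' and S' → α S' | ε.
For T: α = {then}, β = {stmt stmt, then P S}. Rewrite as T → β T' and T' → α T' | ε.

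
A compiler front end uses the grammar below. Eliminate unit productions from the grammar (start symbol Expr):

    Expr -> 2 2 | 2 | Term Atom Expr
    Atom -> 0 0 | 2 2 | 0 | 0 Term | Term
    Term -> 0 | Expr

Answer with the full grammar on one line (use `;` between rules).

Expr -> 2 2 | 2 | Term Atom Expr; Atom -> 0 | 0 0 | 2 2 | 0 Term | 2 | Term Atom Expr; Term -> 0 | 2 2 | 2 | Term Atom Expr

Unit pairs: Atom ⇒* {Expr, Term}; Term ⇒* {Expr}.
For each unit pair (A, B), copy every non-unit production of B to A, then drop all unit productions.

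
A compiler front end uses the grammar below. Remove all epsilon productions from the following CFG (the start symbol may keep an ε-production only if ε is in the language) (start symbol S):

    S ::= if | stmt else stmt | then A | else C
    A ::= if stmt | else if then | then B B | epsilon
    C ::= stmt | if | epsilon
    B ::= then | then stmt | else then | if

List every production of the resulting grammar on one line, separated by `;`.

Nullable set = {A, C}.
ε ∉ L(G), so no ε-production is kept.
For each production, add variants omitting each subset of nullable occurrences: S → then A gives then A | then. S → else C gives else C | else.

S ::= if | stmt else stmt | then A | then | else C | else; A ::= if stmt | else if then | then B B; C ::= stmt | if; B ::= then | then stmt | else then | if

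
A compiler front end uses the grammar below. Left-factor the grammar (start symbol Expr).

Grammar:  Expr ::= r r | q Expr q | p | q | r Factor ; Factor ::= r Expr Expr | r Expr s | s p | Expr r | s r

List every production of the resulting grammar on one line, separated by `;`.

Expr ::= p | r Expr1 | q Expr2; Factor ::= Expr r | r Expr Factor1 | s Factor2; Expr1 ::= r | Factor; Expr2 ::= Expr q | ε; Factor1 ::= Expr | s; Factor2 ::= p | r

Expr has alternatives sharing prefix 'r': factor to Expr → r Expr1 with Expr1 → r | Factor.
Expr has alternatives sharing prefix 'q': factor to Expr → q Expr2 with Expr2 → Expr q | ε.
Factor has alternatives sharing prefix 'r Expr': factor to Factor → r Expr Factor1 with Factor1 → Expr | s.
Factor has alternatives sharing prefix 's': factor to Factor → s Factor2 with Factor2 → p | r.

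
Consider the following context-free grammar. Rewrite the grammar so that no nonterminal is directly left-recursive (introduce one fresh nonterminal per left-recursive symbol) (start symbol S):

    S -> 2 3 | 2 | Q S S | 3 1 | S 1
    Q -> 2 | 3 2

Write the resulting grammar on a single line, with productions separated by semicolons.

S -> 2 3 S' | 2 S' | Q S S S' | 3 1 S'; Q -> 2 | 3 2; S' -> 1 S' | ε

Left recursion appears on S.
For S: α = {1}, β = {2 3, 2, Q S S, 3 1}. Rewrite as S → β S' and S' → α S' | ε.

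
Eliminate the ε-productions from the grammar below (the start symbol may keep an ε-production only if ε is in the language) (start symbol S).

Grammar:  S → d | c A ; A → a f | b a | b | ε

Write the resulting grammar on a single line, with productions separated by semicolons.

S → d | c A | c; A → a f | b a | b

Nullable set = {A}.
ε ∉ L(G), so no ε-production is kept.
Expand every rule over subsets of its nullable positions: S → c A gives c A | c.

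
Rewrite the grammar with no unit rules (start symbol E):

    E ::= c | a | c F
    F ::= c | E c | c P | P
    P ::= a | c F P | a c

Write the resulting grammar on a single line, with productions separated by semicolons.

Unit pairs: F ⇒* {P}.
Replace each nonterminal's rules with the union of the non-unit rules of every nonterminal it unit-derives.

E ::= c | a | c F; F ::= c | E c | c P | a | c F P | a c; P ::= a | c F P | a c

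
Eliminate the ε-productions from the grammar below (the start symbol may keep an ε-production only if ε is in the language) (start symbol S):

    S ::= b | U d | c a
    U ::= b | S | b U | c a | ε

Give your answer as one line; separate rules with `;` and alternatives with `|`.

S ::= b | U d | d | c a; U ::= b | S | b U | c a

Nullable nonterminals: {U}.
ε ∉ L(G), so no ε-production is kept.
Expand every rule over subsets of its nullable positions: S → U d gives U d | d.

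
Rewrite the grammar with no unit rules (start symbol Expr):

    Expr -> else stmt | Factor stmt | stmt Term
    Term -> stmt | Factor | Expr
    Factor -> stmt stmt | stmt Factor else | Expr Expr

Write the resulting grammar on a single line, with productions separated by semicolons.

Expr -> else stmt | Factor stmt | stmt Term; Term -> stmt | stmt stmt | stmt Factor else | Expr Expr | else stmt | Factor stmt | stmt Term; Factor -> stmt stmt | stmt Factor else | Expr Expr

Unit pairs: Term ⇒* {Expr, Factor}.
For each unit pair (A, B), copy every non-unit production of B to A, then drop all unit productions.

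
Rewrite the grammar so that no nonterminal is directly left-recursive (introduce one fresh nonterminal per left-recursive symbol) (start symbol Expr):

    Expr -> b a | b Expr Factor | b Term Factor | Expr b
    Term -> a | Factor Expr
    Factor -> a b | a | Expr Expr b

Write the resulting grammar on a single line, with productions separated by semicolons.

Expr -> b a Expr1 | b Expr Factor Expr1 | b Term Factor Expr1; Term -> a | Factor Expr; Factor -> a b | a | Expr Expr b; Expr1 -> b Expr1 | ε

Left recursion appears on Expr.
For Expr: α = {b}, β = {b a, b Expr Factor, b Term Factor}. Rewrite as Expr → β Expr1 and Expr1 → α Expr1 | ε.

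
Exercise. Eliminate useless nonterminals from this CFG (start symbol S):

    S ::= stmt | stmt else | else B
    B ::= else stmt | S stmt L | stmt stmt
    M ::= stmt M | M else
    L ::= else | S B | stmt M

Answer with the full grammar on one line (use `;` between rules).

S ::= stmt | stmt else | else B; B ::= else stmt | S stmt L | stmt stmt; L ::= else | S B

Generating nonterminals: {B, L, S}.
Reachable from S after that: {B, L, S}.
Removed useless symbols: {M} and every production mentioning them.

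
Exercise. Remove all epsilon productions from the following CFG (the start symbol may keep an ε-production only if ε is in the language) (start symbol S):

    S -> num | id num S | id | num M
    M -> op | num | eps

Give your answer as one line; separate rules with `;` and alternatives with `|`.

S -> num | id num S | id | num M; M -> op | num

The nullable symbols are {M}.
ε ∉ L(G), so no ε-production is kept.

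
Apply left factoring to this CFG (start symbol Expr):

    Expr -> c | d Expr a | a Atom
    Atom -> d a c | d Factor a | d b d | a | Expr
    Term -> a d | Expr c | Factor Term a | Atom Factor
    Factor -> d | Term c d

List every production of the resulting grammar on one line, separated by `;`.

Expr -> c | d Expr a | a Atom; Atom -> a | Expr | d Atom1; Term -> a d | Expr c | Factor Term a | Atom Factor; Factor -> d | Term c d; Atom1 -> a c | Factor a | b d

Atom has alternatives sharing prefix 'd': factor to Atom → d Atom1 with Atom1 → a c | Factor a | b d.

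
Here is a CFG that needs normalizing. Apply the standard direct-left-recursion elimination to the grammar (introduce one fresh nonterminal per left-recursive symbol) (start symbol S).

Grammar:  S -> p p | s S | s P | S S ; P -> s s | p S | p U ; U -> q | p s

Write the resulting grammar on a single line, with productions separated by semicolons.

S -> p p S' | s S S' | s P S'; P -> s s | p S | p U; U -> q | p s; S' -> S S' | ε

Directly left-recursive nonterminal: S.
For S: α = {S}, β = {p p, s S, s P}. Rewrite as S → β S' and S' → α S' | ε.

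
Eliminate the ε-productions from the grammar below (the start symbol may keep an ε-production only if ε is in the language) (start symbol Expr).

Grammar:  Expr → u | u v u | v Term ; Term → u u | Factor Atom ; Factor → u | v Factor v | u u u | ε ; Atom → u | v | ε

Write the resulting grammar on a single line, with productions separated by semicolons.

Expr → u | u v u | v Term | v; Term → u u | Factor Atom | Factor | Atom; Factor → u | v Factor v | v v | u u u; Atom → u | v

The nullable symbols are {Atom, Factor, Term}.
ε ∉ L(G), so no ε-production is kept.
Expand every rule over subsets of its nullable positions: Expr → v Term gives v Term | v. Term → Factor Atom gives Factor Atom | Factor | Atom. Factor → v Factor v gives v Factor v | v v.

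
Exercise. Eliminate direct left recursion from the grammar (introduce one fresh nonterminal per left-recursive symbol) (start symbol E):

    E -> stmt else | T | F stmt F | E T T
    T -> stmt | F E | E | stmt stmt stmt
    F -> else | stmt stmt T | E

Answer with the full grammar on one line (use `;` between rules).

E -> stmt else E' | T E' | F stmt F E'; T -> stmt | F E | E | stmt stmt stmt; F -> else | stmt stmt T | E; E' -> T T E' | ε

Directly left-recursive nonterminal: E.
For E: α = {T T}, β = {stmt else, T, F stmt F}. Rewrite as E → β E' and E' → α E' | ε.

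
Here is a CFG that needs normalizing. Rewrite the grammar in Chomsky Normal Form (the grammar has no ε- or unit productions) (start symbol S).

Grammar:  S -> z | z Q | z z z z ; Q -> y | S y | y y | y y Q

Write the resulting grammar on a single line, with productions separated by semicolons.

Introduce a nonterminal for each terminal appearing in a rule of length ≥ 2: X1 → z, X2 → y.
Binarize each right-hand side of length ≥ 3 by chaining fresh nonterminals (Y1, Y2, …): affected rules were S → X1 X1 X1 X1; Q → X2 X2 Q.

S -> z | X1 Q | X1 Y1; Q -> y | S X2 | X2 X2 | X2 Y3; X1 -> z; X2 -> y; Y1 -> X1 Y2; Y2 -> X1 X1; Y3 -> X2 Q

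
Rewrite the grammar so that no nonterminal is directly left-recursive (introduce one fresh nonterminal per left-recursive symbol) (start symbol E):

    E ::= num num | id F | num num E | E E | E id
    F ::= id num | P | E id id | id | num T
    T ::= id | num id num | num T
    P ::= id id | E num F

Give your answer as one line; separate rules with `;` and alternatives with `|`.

Left recursion appears on E.
For E: α = {E, id}, β = {num num, id F, num num E}. Rewrite as E → β E' and E' → α E' | ε.

E ::= num num E' | id F E' | num num E E'; F ::= id num | P | E id id | id | num T; T ::= id | num id num | num T; P ::= id id | E num F; E' ::= E E' | id E' | ε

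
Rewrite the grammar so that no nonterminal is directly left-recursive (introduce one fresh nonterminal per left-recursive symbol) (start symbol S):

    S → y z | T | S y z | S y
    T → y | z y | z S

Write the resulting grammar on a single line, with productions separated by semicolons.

Left recursion appears on S.
For S: α = {y z, y}, β = {y z, T}. Rewrite as S → β S' and S' → α S' | ε.

S → y z S' | T S'; T → y | z y | z S; S' → y z S' | y S' | ε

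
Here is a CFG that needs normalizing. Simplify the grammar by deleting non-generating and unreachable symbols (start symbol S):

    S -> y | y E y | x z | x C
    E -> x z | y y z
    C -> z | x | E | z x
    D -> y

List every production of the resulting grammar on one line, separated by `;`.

Generating nonterminals: {C, D, E, S}.
Reachable from S after that: {C, E, S}.
Removed useless symbols: {D} and every production mentioning them.

S -> y | y E y | x z | x C; E -> x z | y y z; C -> z | x | E | z x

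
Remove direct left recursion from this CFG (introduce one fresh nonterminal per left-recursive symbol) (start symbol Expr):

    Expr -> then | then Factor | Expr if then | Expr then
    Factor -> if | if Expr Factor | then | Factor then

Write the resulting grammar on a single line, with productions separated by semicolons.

Expr -> then Expr1 | then Factor Expr1; Factor -> if Factor1 | if Expr Factor Factor1 | then Factor1; Expr1 -> if then Expr1 | then Expr1 | eps; Factor1 -> then Factor1 | eps

Expr, Factor are directly left-recursive.
For Expr: α = {if then, then}, β = {then, then Factor}. Rewrite as Expr → β Expr1 and Expr1 → α Expr1 | ε.
For Factor: α = {then}, β = {if, if Expr Factor, then}. Rewrite as Factor → β Factor1 and Factor1 → α Factor1 | ε.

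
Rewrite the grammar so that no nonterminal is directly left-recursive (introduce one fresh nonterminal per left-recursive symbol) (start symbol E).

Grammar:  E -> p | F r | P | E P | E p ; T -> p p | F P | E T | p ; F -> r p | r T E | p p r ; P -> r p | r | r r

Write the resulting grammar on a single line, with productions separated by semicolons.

E -> p E' | F r E' | P E'; T -> p p | F P | E T | p; F -> r p | r T E | p p r; P -> r p | r | r r; E' -> P E' | p E' | ε

Directly left-recursive nonterminal: E.
For E: α = {P, p}, β = {p, F r, P}. Rewrite as E → β E' and E' → α E' | ε.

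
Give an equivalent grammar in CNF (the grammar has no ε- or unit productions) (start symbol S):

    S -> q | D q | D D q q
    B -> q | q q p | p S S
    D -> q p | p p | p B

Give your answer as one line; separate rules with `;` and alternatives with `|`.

Introduce a nonterminal for each terminal appearing in a rule of length ≥ 2: X1 → q, X2 → p.
Binarize each right-hand side of length ≥ 3 by chaining fresh nonterminals (Y1, Y2, …): affected rules were S → D D X1 X1; B → X1 X1 X2; B → X2 S S.

S -> q | D X1 | D Y1; B -> q | X1 Y3 | X2 Y4; D -> X1 X2 | X2 X2 | X2 B; X1 -> q; X2 -> p; Y1 -> D Y2; Y2 -> X1 X1; Y3 -> X1 X2; Y4 -> S S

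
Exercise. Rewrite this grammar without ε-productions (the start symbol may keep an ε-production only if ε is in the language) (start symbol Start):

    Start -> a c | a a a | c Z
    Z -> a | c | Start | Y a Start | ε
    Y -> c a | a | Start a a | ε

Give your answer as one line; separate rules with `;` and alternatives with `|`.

Start -> a c | a a a | c Z | c; Z -> a | c | Start | Y a Start | a Start; Y -> c a | a | Start a a

Nullable set = {Y, Z}.
ε ∉ L(G), so no ε-production is kept.
Expand every rule over subsets of its nullable positions: Start → c Z gives c Z | c. Z → Y a Start gives Y a Start | a Start.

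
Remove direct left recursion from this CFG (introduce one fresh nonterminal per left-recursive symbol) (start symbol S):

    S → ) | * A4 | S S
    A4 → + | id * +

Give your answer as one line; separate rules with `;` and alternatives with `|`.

S is directly left-recursive.
For S: α = {S}, β = {), * A4}. Rewrite as S → β S' and S' → α S' | ε.

S → ) S' | * A4 S'; A4 → + | id * +; S' → S S' | ε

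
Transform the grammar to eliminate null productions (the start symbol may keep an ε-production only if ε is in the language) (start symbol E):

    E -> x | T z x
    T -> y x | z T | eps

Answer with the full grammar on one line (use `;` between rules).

Nullable set = {T}.
ε ∉ L(G), so no ε-production is kept.
Add the nullable-subset variants: E → T z x gives T z x | z x. T → z T gives z T | z.

E -> x | T z x | z x; T -> y x | z T | z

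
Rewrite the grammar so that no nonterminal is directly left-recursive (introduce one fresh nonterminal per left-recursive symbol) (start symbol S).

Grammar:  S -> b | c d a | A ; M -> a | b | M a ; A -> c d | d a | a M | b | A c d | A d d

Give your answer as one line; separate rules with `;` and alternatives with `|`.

S -> b | c d a | A; M -> a M' | b M'; A -> c d A' | d a A' | a M A' | b A'; M' -> a M' | epsilon; A' -> c d A' | d d A' | epsilon

M, A are directly left-recursive.
For M: α = {a}, β = {a, b}. Rewrite as M → β M' and M' → α M' | ε.
For A: α = {c d, d d}, β = {c d, d a, a M, b}. Rewrite as A → β A' and A' → α A' | ε.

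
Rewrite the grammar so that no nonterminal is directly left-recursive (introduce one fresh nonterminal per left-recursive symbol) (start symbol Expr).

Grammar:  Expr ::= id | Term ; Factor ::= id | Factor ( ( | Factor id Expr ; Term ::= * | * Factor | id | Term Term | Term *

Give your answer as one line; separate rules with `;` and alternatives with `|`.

Expr ::= id | Term; Factor ::= id Factor1; Term ::= * Term1 | * Factor Term1 | id Term1; Factor1 ::= ( ( Factor1 | id Expr Factor1 | ε; Term1 ::= Term Term1 | * Term1 | ε

Factor, Term are directly left-recursive.
For Factor: α = {( (, id Expr}, β = {id}. Rewrite as Factor → β Factor1 and Factor1 → α Factor1 | ε.
For Term: α = {Term, *}, β = {*, * Factor, id}. Rewrite as Term → β Term1 and Term1 → α Term1 | ε.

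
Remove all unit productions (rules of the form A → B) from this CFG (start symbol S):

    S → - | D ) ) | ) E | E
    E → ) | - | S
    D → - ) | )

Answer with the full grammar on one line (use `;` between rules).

S → ) | - | D ) ) | ) E; E → ) | - | D ) ) | ) E; D → - ) | )

Unit pairs: E ⇒* {S}; S ⇒* {E}.
For every A with A ⇒* B via unit rules, add B's non-unit alternatives to A; then delete every rule of the form X → Y.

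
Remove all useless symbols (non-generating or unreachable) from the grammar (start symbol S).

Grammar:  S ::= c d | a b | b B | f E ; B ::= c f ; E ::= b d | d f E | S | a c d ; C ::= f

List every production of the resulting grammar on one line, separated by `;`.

Generating nonterminals: {B, C, E, S}.
Reachable from S after that: {B, E, S}.
Removed useless symbols: {C} and every production mentioning them.

S ::= c d | a b | b B | f E; B ::= c f; E ::= b d | d f E | S | a c d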